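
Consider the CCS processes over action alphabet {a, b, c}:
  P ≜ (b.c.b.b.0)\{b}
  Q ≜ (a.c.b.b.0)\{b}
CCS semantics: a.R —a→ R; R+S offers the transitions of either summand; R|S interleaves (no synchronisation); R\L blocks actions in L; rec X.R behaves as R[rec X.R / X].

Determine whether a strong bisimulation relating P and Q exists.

NO

Reachable graph of P (1 states):
  u0 = (b.c.b.b.0)\{b} | ∅
Reachable graph of Q (3 states):
  v0 = (a.c.b.b.0)\{b} | —a→ v1
  v1 = (c.b.b.0)\{b} | —c→ v2
  v2 = (b.b.0)\{b} | ∅
Bisimilarity quotient blocks:
  B0 = {u0, v2}
  B1 = {v0}
  B2 = {v1}
u0 ∈ B0, v0 ∈ B1 → different blocks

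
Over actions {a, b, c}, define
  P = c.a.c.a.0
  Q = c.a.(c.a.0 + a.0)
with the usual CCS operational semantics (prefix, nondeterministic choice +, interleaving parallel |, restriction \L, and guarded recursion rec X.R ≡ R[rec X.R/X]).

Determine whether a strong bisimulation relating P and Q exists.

P ≁ Q

LTS(P): 5 reachable states
  s0 = c.a.c.a.0 ⊢ --c--▸ s1
  s1 = a.c.a.0 ⊢ --a--▸ s2
  s2 = c.a.0 ⊢ --c--▸ s3
  s3 = a.0 ⊢ --a--▸ s4
  s4 = 0 ⊢ stopped
LTS(Q): 5 reachable states
  t0 = c.a.(c.a.0 + a.0) ⊢ --c--▸ t1
  t1 = a.(c.a.0 + a.0) ⊢ --a--▸ t2
  t2 = c.a.0 + a.0 ⊢ --a--▸ t3, --c--▸ t4
  t3 = 0 ⊢ stopped
  t4 = a.0 ⊢ --a--▸ t3
Coarsest stable partition (strong bisimilarity classes):
  B0 = {s0}
  B1 = {s1}
  B2 = {s2}
  B3 = {s3, t4}
  B4 = {s4, t3}
  B5 = {t0}
  B6 = {t1}
  B7 = {t2}
s0 ∈ B0, t0 ∈ B5 → different blocks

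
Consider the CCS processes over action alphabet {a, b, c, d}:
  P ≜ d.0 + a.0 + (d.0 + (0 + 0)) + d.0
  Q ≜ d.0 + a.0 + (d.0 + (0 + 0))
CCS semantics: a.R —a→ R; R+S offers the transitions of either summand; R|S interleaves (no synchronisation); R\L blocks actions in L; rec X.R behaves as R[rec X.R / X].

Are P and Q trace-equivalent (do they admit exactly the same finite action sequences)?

trace-equivalent

LTS(P): 2 reachable states
  p0 = d.0 + a.0 + (d.0 + (0 + 0)) + d.0 :: --a--▸ p1, --d--▸ p1
  p1 = 0 :: deadlocked
LTS(Q): 2 reachable states
  q0 = d.0 + a.0 + (d.0 + (0 + 0)) :: --a--▸ q1, --d--▸ q1
  q1 = 0 :: deadlocked
Partition-refinement fixed point:
  B0 = {p0, q0}
  B1 = {p1, q1}
p0 ∈ B0, q0 ∈ B0 → same block
Bisimilar ⇒ trace-equivalent.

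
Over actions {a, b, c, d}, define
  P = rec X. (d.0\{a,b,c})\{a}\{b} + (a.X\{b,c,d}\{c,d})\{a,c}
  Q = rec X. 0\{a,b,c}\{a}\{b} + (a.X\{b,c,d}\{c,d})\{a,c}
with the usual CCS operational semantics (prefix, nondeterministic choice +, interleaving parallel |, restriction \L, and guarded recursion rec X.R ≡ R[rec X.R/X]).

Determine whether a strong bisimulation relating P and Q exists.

not bisimilar

LTS(P): 2 reachable states
  m0 = rec X. (d.0\{a,b,c})\{a}\{b} + (a.X\{b,c,d}\{c,d})\{a,c} ⊢ =d=> m1
  m1 = 0\{a,b,c}\{a}\{b} ⊢ deadlocked
LTS(Q): 1 reachable states
  n0 = rec X. 0\{a,b,c}\{a}\{b} + (a.X\{b,c,d}\{c,d})\{a,c} ⊢ deadlocked
Bisimilarity quotient blocks:
  B0 = {m0}
  B1 = {m1, n0}
m0 ∈ B0, n0 ∈ B1 → different blocks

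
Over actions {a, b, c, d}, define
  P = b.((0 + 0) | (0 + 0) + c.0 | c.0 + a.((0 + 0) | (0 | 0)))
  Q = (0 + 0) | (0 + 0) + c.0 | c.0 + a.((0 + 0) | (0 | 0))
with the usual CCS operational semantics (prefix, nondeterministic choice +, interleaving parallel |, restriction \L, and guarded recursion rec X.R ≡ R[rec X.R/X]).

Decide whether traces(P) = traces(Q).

trace-distinct — witness ⟨b⟩

P's transition system — 6 states:
  p0 = b.((0 + 0) | (0 + 0) + c.0 | c.0 + a.((0 + 0) | (0 | 0))) ⊢ —b→ p1
  p1 = (0 + 0) | (0 + 0) + c.0 | c.0 + a.((0 + 0) | (0 | 0)) ⊢ —a→ p2, —c→ p3, —c→ p4
  p2 = (0 + 0) | (0 | 0) ⊢ (no moves)
  p3 = 0 | c.0 ⊢ —c→ p5
  p4 = c.0 | 0 ⊢ —c→ p5
  p5 = 0 | 0 ⊢ (no moves)
Q's transition system — 5 states:
  q0 = (0 + 0) | (0 + 0) + c.0 | c.0 + a.((0 + 0) | (0 | 0)) ⊢ —a→ q1, —c→ q2, —c→ q3
  q1 = (0 + 0) | (0 | 0) ⊢ (no moves)
  q2 = 0 | c.0 ⊢ —c→ q4
  q3 = c.0 | 0 ⊢ —c→ q4
  q4 = 0 | 0 ⊢ (no moves)
Run σ = ⟨b⟩ on P: start {p0}
  after b @ step 1: {p1}
  P completes σ.
Run σ = ⟨b⟩ on Q: start {q0}
  after b @ step 1: ∅ (Q stuck)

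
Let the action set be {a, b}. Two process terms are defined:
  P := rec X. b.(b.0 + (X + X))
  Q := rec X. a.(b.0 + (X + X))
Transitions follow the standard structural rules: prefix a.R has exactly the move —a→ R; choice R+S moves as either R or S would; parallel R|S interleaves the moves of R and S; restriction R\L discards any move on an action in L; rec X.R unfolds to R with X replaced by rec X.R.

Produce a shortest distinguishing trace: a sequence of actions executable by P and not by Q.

P's transition system — 3 states:
  s0 = rec X. b.(b.0 + (X + X)) has moves --b--▸ s1
  s1 = b.0 + ((rec X. b.(b.0 + (X + X))) + (rec X. b.(b.0 + (X + X)))) has moves --b--▸ s1, --b--▸ s2
  s2 = 0 has moves stopped
Q's transition system — 3 states:
  t0 = rec X. a.(b.0 + (X + X)) has moves --a--▸ t1
  t1 = b.0 + ((rec X. a.(b.0 + (X + X))) + (rec X. a.(b.0 + (X + X)))) has moves --a--▸ t1, --b--▸ t2
  t2 = 0 has moves stopped
Executing b from P (initial set {s0}):
  [1] b ⇒ {s1}
  ✓ P
Executing b from Q (initial set {t0}):
  [1] b ⇒ ∅  — Q cannot continue

b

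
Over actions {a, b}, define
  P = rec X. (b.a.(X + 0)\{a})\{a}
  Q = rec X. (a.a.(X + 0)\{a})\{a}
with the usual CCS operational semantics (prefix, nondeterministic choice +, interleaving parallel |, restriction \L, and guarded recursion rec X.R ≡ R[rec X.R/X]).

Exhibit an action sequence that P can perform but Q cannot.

b

Reachable graph of P (2 states):
  p0 = rec X. (b.a.(X + 0)\{a})\{a} → ··b··> p1
  p1 = (a.((rec X. (b.a.(X + 0)\{a})\{a}) + 0)\{a})\{a} → ·
Reachable graph of Q (1 states):
  q0 = rec X. (a.a.(X + 0)\{a})\{a} → ·
Run σ = ⟨b⟩ on P: start {p0}
  after b @ step 1: {p1}
  P completes σ.
Run σ = ⟨b⟩ on Q: start {q0}
  after b @ step 1: no successor for Q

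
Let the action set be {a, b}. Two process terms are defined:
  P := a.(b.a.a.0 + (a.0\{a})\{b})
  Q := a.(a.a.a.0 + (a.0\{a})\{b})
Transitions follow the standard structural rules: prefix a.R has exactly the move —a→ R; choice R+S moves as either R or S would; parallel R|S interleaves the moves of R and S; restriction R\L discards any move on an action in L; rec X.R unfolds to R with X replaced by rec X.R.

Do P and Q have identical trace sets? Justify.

traces(P) ≠ traces(Q) — witness ⟨ab⟩

P's transition system — 6 states:
  m0 = a.(b.a.a.0 + (a.0\{a})\{b}) has moves --a--▸ m1
  m1 = b.a.a.0 + (a.0\{a})\{b} has moves --a--▸ m2, --b--▸ m3
  m2 = 0\{a}\{b} has moves ∅
  m3 = a.a.0 has moves --a--▸ m4
  m4 = a.0 has moves --a--▸ m5
  m5 = 0 has moves ∅
Q's transition system — 6 states:
  n0 = a.(a.a.a.0 + (a.0\{a})\{b}) has moves --a--▸ n1
  n1 = a.a.a.0 + (a.0\{a})\{b} has moves --a--▸ n2, --a--▸ n3
  n2 = 0\{a}\{b} has moves ∅
  n3 = a.a.0 has moves --a--▸ n4
  n4 = a.0 has moves --a--▸ n5
  n5 = 0 has moves ∅
Run σ = ⟨ab⟩ on P: start {m0}
  step 1 (a): {m1}
  step 2 (b): {m3}
  ✓ P
Run σ = ⟨ab⟩ on Q: start {n0}
  step 1 (a): {n1}
  step 2 (b): no successor for Q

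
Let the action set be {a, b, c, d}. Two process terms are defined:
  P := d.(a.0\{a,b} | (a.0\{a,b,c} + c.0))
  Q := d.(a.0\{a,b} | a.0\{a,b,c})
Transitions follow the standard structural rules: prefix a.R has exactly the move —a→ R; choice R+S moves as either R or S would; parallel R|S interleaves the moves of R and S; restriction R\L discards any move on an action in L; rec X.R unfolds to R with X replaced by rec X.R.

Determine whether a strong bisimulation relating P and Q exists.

not bisimilar

LTS(P): 7 reachable states
  s0 = d.(a.0\{a,b} | (a.0\{a,b,c} + c.0)) | --d--▸ s1
  s1 = a.0\{a,b} | (a.0\{a,b,c} + c.0) | --a--▸ s2, --a--▸ s3, --c--▸ s4
  s2 = 0\{a,b} | (a.0\{a,b,c} + c.0) | --a--▸ s5, --c--▸ s6
  s3 = a.0\{a,b} | 0\{a,b,c} | --a--▸ s5
  s4 = a.0\{a,b} | 0 | --a--▸ s6
  s5 = 0\{a,b} | 0\{a,b,c} | stopped
  s6 = 0\{a,b} | 0 | stopped
LTS(Q): 5 reachable states
  t0 = d.(a.0\{a,b} | a.0\{a,b,c}) | --d--▸ t1
  t1 = a.0\{a,b} | a.0\{a,b,c} | --a--▸ t2, --a--▸ t3
  t2 = 0\{a,b} | a.0\{a,b,c} | --a--▸ t4
  t3 = a.0\{a,b} | 0\{a,b,c} | --a--▸ t4
  t4 = 0\{a,b} | 0\{a,b,c} | stopped
Partition-refinement fixed point:
  B0 = {s0}
  B1 = {s1}
  B2 = {s2}
  B3 = {s5, s6, t4}
  B4 = {s3, s4, t2, t3}
  B5 = {t0}
  B6 = {t1}
s0 ∈ B0, t0 ∈ B5 → different blocks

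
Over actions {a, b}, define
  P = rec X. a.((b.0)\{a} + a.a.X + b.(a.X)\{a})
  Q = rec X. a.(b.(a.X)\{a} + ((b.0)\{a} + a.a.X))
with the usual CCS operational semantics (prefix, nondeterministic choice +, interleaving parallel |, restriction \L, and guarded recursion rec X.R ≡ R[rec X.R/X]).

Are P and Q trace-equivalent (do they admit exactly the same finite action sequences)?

trace-equivalent

Reachable graph of P (5 states):
  m0 = rec X. a.((b.0)\{a} + a.a.X + b.(a.X)\{a}) ⊢ -a-> m1
  m1 = (b.0)\{a} + a.a.(rec X. a.((b.0)\{a} + a.a.X + b.(a.X)\{a})) + b.(a.(rec X. a.((b.0)\{a} + a.a.X + b.(a.X)\{a})))\{a} ⊢ -a-> m2, -b-> m3, -b-> m4
  m2 = a.(rec X. a.((b.0)\{a} + a.a.X + b.(a.X)\{a})) ⊢ -a-> m0
  m3 = (a.(rec X. a.((b.0)\{a} + a.a.X + b.(a.X)\{a})))\{a} ⊢ ·
  m4 = 0\{a} ⊢ ·
Reachable graph of Q (5 states):
  n0 = rec X. a.(b.(a.X)\{a} + ((b.0)\{a} + a.a.X)) ⊢ -a-> n1
  n1 = b.(a.(rec X. a.(b.(a.X)\{a} + ((b.0)\{a} + a.a.X))))\{a} + ((b.0)\{a} + a.a.(rec X. a.(b.(a.X)\{a} + ((b.0)\{a} + a.a.X)))) ⊢ -a-> n2, -b-> n3, -b-> n4
  n2 = a.(rec X. a.(b.(a.X)\{a} + ((b.0)\{a} + a.a.X))) ⊢ -a-> n0
  n3 = (a.(rec X. a.(b.(a.X)\{a} + ((b.0)\{a} + a.a.X))))\{a} ⊢ ·
  n4 = 0\{a} ⊢ ·
Partition-refinement fixed point:
  B0 = {m0, n0}
  B1 = {m1, n1}
  B2 = {m3, m4, n3, n4}
  B3 = {m2, n2}
m0 ∈ B0, n0 ∈ B0 → same block
Bisimilar ⇒ trace-equivalent.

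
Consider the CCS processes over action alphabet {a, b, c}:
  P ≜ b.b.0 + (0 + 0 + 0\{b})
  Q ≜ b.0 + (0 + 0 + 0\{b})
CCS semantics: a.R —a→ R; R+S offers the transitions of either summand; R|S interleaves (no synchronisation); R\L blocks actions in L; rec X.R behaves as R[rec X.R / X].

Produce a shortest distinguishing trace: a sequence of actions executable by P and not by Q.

bb

P's transition system — 3 states:
  p0 = b.b.0 + (0 + 0 + 0\{b}) → ··b··> p1
  p1 = b.0 → ··b··> p2
  p2 = 0 → ∅
Q's transition system — 2 states:
  q0 = b.0 + (0 + 0 + 0\{b}) → ··b··> q1
  q1 = 0 → ∅
Trace ⟨bb⟩ through P, begin at {p0}:
  step 1 (b): {p1}
  step 2 (b): {p2}
  P completes σ.
Trace ⟨bb⟩ through Q, begin at {q0}:
  step 1 (b): {q1}
  step 2 (b): ∅  — Q cannot continue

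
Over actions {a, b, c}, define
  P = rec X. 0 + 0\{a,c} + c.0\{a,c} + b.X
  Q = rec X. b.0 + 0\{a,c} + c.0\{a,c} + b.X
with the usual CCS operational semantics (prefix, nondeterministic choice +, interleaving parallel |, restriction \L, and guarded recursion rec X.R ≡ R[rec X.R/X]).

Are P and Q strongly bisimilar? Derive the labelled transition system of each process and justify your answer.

P's transition system — 2 states:
  u0 = rec X. 0 + 0\{a,c} + c.0\{a,c} + b.X → —b→ u0, —c→ u1
  u1 = 0\{a,c} → stopped
Q's transition system — 3 states:
  v0 = rec X. b.0 + 0\{a,c} + c.0\{a,c} + b.X → —b→ v0, —b→ v1, —c→ v2
  v1 = 0 → stopped
  v2 = 0\{a,c} → stopped
Bisimilarity quotient blocks:
  B0 = {u0}
  B1 = {u1, v1, v2}
  B2 = {v0}
u0 ∈ B0, v0 ∈ B2 → different blocks

P ≁ Q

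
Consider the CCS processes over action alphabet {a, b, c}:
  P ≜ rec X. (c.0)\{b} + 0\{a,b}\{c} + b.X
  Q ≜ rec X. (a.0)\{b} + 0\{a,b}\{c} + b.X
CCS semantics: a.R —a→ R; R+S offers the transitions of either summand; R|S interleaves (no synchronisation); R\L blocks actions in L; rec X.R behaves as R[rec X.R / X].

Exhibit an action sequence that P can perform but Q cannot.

P's transition system — 2 states:
  p0 = rec X. (c.0)\{b} + 0\{a,b}\{c} + b.X ⊢ -b-> p0, -c-> p1
  p1 = 0\{b} ⊢ stopped
Q's transition system — 2 states:
  q0 = rec X. (a.0)\{b} + 0\{a,b}\{c} + b.X ⊢ -a-> q1, -b-> q0
  q1 = 0\{b} ⊢ stopped
Trace ⟨c⟩ through P, begin at {p0}:
  [1] c ⇒ {p1}
  P completes σ.
Trace ⟨c⟩ through Q, begin at {q0}:
  [1] c ⇒ ∅  — Q cannot continue

c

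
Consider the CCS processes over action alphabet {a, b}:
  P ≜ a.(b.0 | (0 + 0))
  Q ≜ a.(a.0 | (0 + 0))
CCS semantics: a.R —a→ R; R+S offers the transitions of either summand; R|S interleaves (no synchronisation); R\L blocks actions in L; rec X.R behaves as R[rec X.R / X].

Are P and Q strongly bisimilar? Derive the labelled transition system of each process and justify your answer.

P's transition system — 3 states:
  m0 = a.(b.0 | (0 + 0)) has moves ··a··> m1
  m1 = b.0 | (0 + 0) has moves ··b··> m2
  m2 = 0 | (0 + 0) has moves ·
Q's transition system — 3 states:
  n0 = a.(a.0 | (0 + 0)) has moves ··a··> n1
  n1 = a.0 | (0 + 0) has moves ··a··> n2
  n2 = 0 | (0 + 0) has moves ·
Partition-refinement fixed point:
  B0 = {m0}
  B1 = {m1}
  B2 = {m2, n2}
  B3 = {n0}
  B4 = {n1}
m0 ∈ B0, n0 ∈ B3 → different blocks

P ≁ Q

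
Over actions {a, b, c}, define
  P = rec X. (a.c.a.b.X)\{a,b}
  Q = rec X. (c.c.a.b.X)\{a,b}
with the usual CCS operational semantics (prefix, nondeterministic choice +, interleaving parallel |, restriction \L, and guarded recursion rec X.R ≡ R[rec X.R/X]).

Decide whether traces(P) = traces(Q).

traces(P) ≠ traces(Q) — witness ⟨c⟩

P's transition system — 1 states:
  m0 = rec X. (a.c.a.b.X)\{a,b} ⊢ ∅
Q's transition system — 3 states:
  n0 = rec X. (c.c.a.b.X)\{a,b} ⊢ ··c··> n1
  n1 = (c.a.b.(rec X. (c.c.a.b.X)\{a,b}))\{a,b} ⊢ ··c··> n2
  n2 = (a.b.(rec X. (c.c.a.b.X)\{a,b}))\{a,b} ⊢ ∅
Executing c from Q (initial set {n0}):
  after c @ step 1: {n1}
  — Q admits the full trace.
Executing c from P (initial set {m0}):
  after c @ step 1: ∅  — P cannot continue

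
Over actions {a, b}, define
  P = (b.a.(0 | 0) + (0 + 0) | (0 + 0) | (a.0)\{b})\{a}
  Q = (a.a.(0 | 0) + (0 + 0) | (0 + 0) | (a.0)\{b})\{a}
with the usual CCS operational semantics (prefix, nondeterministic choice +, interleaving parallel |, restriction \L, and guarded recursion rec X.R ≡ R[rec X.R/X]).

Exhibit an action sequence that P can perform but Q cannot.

LTS(P): 2 reachable states
  u0 = (b.a.(0 | 0) + (0 + 0) | (0 + 0) | (a.0)\{b})\{a} has moves =b=> u1
  u1 = (a.(0 | 0))\{a} has moves (no moves)
LTS(Q): 1 reachable states
  v0 = (a.a.(0 | 0) + (0 + 0) | (0 + 0) | (a.0)\{b})\{a} has moves (no moves)
Run σ = ⟨b⟩ on P: start {u0}
  [1] b ⇒ {u1}
  ✓ P
Run σ = ⟨b⟩ on Q: start {v0}
  [1] b ⇒ ∅ (Q stuck)

b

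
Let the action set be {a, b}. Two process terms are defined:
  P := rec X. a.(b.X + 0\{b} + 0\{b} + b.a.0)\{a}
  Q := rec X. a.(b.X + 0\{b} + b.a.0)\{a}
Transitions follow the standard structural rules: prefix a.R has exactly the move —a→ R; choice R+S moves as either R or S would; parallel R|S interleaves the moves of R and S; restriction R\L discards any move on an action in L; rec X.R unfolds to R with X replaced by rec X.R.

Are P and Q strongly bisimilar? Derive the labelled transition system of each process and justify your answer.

P's transition system — 4 states:
  m0 = rec X. a.(b.X + 0\{b} + 0\{b} + b.a.0)\{a} has moves ··a··> m1
  m1 = (b.(rec X. a.(b.X + 0\{b} + 0\{b} + b.a.0)\{a}) + 0\{b} + 0\{b} + b.a.0)\{a} has moves ··b··> m2, ··b··> m3
  m2 = (a.0)\{a} has moves (no moves)
  m3 = (rec X. a.(b.X + 0\{b} + 0\{b} + b.a.0)\{a})\{a} has moves (no moves)
Q's transition system — 4 states:
  n0 = rec X. a.(b.X + 0\{b} + b.a.0)\{a} has moves ··a··> n1
  n1 = (b.(rec X. a.(b.X + 0\{b} + b.a.0)\{a}) + 0\{b} + b.a.0)\{a} has moves ··b··> n2, ··b··> n3
  n2 = (a.0)\{a} has moves (no moves)
  n3 = (rec X. a.(b.X + 0\{b} + b.a.0)\{a})\{a} has moves (no moves)
Bisimilarity quotient blocks:
  B0 = {m0, n0}
  B1 = {m1, n1}
  B2 = {m2, m3, n2, n3}
m0 ∈ B0, n0 ∈ B0 → same block

bisimilar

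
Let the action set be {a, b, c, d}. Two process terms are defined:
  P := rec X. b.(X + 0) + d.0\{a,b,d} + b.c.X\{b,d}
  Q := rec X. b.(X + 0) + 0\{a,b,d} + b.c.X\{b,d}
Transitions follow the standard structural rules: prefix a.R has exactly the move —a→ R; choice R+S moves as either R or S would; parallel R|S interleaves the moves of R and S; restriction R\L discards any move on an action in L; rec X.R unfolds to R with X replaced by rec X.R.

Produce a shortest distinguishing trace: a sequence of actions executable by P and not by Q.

LTS(P): 5 reachable states
  m0 = rec X. b.(X + 0) + d.0\{a,b,d} + b.c.X\{b,d} ⊢ =b=> m1, =b=> m2, =d=> m3
  m1 = (rec X. b.(X + 0) + d.0\{a,b,d} + b.c.X\{b,d}) + 0 ⊢ =b=> m1, =b=> m2, =d=> m3
  m2 = c.(rec X. b.(X + 0) + d.0\{a,b,d} + b.c.X\{b,d})\{b,d} ⊢ =c=> m4
  m3 = 0\{a,b,d} ⊢ ∅
  m4 = (rec X. b.(X + 0) + d.0\{a,b,d} + b.c.X\{b,d})\{b,d} ⊢ ∅
LTS(Q): 4 reachable states
  n0 = rec X. b.(X + 0) + 0\{a,b,d} + b.c.X\{b,d} ⊢ =b=> n1, =b=> n2
  n1 = (rec X. b.(X + 0) + 0\{a,b,d} + b.c.X\{b,d}) + 0 ⊢ =b=> n1, =b=> n2
  n2 = c.(rec X. b.(X + 0) + 0\{a,b,d} + b.c.X\{b,d})\{b,d} ⊢ =c=> n3
  n3 = (rec X. b.(X + 0) + 0\{a,b,d} + b.c.X\{b,d})\{b,d} ⊢ ∅
Run σ = ⟨d⟩ on P: start {m0}
  [1] d ⇒ {m3}
  ✓ P
Run σ = ⟨d⟩ on Q: start {n0}
  [1] d ⇒ no successor for Q

d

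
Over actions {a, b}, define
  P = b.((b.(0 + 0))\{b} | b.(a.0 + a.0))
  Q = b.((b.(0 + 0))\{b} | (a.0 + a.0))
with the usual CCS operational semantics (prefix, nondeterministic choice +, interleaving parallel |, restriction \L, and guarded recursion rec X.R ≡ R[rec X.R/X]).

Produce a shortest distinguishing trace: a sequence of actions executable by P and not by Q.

Reachable graph of P (4 states):
  u0 = b.((b.(0 + 0))\{b} | b.(a.0 + a.0)) | =b=> u1
  u1 = (b.(0 + 0))\{b} | b.(a.0 + a.0) | =b=> u2
  u2 = (b.(0 + 0))\{b} | (a.0 + a.0) | =a=> u3
  u3 = (b.(0 + 0))\{b} | 0 | ∅
Reachable graph of Q (3 states):
  v0 = b.((b.(0 + 0))\{b} | (a.0 + a.0)) | =b=> v1
  v1 = (b.(0 + 0))\{b} | (a.0 + a.0) | =a=> v2
  v2 = (b.(0 + 0))\{b} | 0 | ∅
Executing bb from P (initial set {u0}):
  after b @ step 1: {u1}
  after b @ step 2: {u2}
  ✓ P
Executing bb from Q (initial set {v0}):
  after b @ step 1: {v1}
  after b @ step 2: ∅ (Q stuck)

bb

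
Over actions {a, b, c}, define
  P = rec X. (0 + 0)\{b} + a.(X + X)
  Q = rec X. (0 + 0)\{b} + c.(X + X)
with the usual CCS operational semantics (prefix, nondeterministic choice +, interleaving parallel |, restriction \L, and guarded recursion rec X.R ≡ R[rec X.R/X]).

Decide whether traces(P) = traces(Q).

LTS(P): 2 reachable states
  p0 = rec X. (0 + 0)\{b} + a.(X + X) has moves -a-> p1
  p1 = (rec X. (0 + 0)\{b} + a.(X + X)) + (rec X. (0 + 0)\{b} + a.(X + X)) has moves -a-> p1
LTS(Q): 2 reachable states
  q0 = rec X. (0 + 0)\{b} + c.(X + X) has moves -c-> q1
  q1 = (rec X. (0 + 0)\{b} + c.(X + X)) + (rec X. (0 + 0)\{b} + c.(X + X)) has moves -c-> q1
Trace ⟨a⟩ through P, begin at {p0}:
  after a @ step 1: {p1}
  — P admits the full trace.
Trace ⟨a⟩ through Q, begin at {q0}:
  after a @ step 1: no successor for Q

NO — witness ⟨a⟩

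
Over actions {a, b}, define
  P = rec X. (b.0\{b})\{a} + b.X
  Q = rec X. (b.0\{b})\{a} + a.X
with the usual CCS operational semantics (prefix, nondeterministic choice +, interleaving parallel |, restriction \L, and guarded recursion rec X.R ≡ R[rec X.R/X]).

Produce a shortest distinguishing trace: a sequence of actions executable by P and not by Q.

LTS(P): 2 reachable states
  u0 = rec X. (b.0\{b})\{a} + b.X has moves —b→ u0, —b→ u1
  u1 = 0\{b}\{a} has moves deadlocked
LTS(Q): 2 reachable states
  v0 = rec X. (b.0\{b})\{a} + a.X has moves —a→ v0, —b→ v1
  v1 = 0\{b}\{a} has moves deadlocked
Run σ = ⟨bb⟩ on P: start {u0}
  [1] b ⇒ {u0, u1}
  [2] b ⇒ {u0, u1}
  ✓ P
Run σ = ⟨bb⟩ on Q: start {v0}
  [1] b ⇒ {v1}
  [2] b ⇒ ∅  — Q cannot continue

bb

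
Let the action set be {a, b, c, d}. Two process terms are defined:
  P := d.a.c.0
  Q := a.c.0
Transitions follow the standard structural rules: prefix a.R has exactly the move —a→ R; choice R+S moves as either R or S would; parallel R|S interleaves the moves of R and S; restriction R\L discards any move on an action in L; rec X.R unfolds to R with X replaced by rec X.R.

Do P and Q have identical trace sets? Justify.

LTS(P): 4 reachable states
  m0 = d.a.c.0 :: -d-> m1
  m1 = a.c.0 :: -a-> m2
  m2 = c.0 :: -c-> m3
  m3 = 0 :: deadlocked
LTS(Q): 3 reachable states
  n0 = a.c.0 :: -a-> n1
  n1 = c.0 :: -c-> n2
  n2 = 0 :: deadlocked
Run σ = ⟨d⟩ on P: start {m0}
  [1] d ⇒ {m1}
  ✓ P
Run σ = ⟨d⟩ on Q: start {n0}
  [1] d ⇒ ∅ (Q stuck)

trace-distinct — witness ⟨d⟩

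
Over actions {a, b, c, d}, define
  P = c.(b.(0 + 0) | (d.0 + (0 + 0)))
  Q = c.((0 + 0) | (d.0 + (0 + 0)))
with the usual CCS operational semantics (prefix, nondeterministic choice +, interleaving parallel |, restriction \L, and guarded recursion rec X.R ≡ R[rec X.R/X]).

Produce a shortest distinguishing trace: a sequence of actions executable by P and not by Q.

cb

LTS(P): 5 reachable states
  s0 = c.(b.(0 + 0) | (d.0 + (0 + 0))) ⊢ ··c··> s1
  s1 = b.(0 + 0) | (d.0 + (0 + 0)) ⊢ ··b··> s2, ··d··> s3
  s2 = (0 + 0) | (d.0 + (0 + 0)) ⊢ ··d··> s4
  s3 = b.(0 + 0) | 0 ⊢ ··b··> s4
  s4 = (0 + 0) | 0 ⊢ stopped
LTS(Q): 3 reachable states
  t0 = c.((0 + 0) | (d.0 + (0 + 0))) ⊢ ··c··> t1
  t1 = (0 + 0) | (d.0 + (0 + 0)) ⊢ ··d··> t2
  t2 = (0 + 0) | 0 ⊢ stopped
Run σ = ⟨cb⟩ on P: start {s0}
  [1] c ⇒ {s1}
  [2] b ⇒ {s2}
  ✓ P
Run σ = ⟨cb⟩ on Q: start {t0}
  [1] c ⇒ {t1}
  [2] b ⇒ ∅ (Q stuck)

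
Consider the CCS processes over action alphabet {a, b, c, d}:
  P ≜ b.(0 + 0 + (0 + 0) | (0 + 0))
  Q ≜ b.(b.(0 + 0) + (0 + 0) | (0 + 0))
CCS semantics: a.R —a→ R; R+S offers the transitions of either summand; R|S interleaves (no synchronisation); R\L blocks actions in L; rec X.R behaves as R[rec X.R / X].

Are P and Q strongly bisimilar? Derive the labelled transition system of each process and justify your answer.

LTS(P): 2 reachable states
  m0 = b.(0 + 0 + (0 + 0) | (0 + 0)) | --b--▸ m1
  m1 = 0 + 0 + (0 + 0) | (0 + 0) | ∅
LTS(Q): 3 reachable states
  n0 = b.(b.(0 + 0) + (0 + 0) | (0 + 0)) | --b--▸ n1
  n1 = b.(0 + 0) + (0 + 0) | (0 + 0) | --b--▸ n2
  n2 = 0 + 0 | ∅
Partition-refinement fixed point:
  B0 = {m0, n1}
  B1 = {m1, n2}
  B2 = {n0}
m0 ∈ B0, n0 ∈ B2 → different blocks

not bisimilar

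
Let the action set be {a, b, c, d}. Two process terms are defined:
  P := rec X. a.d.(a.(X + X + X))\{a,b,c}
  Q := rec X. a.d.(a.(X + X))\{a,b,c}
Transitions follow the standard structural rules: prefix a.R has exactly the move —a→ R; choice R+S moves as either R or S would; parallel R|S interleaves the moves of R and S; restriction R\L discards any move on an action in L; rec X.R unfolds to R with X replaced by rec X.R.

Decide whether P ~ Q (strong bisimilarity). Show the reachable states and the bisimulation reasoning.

YES

LTS(P): 3 reachable states
  m0 = rec X. a.d.(a.(X + X + X))\{a,b,c} ⊢ ··a··> m1
  m1 = d.(a.((rec X. a.d.(a.(X + X + X))\{a,b,c}) + (rec X. a.d.(a.(X + X + X))\{a,b,c}) + (rec X. a.d.(a.(X + X + X))\{a,b,c})))\{a,b,c} ⊢ ··d··> m2
  m2 = (a.((rec X. a.d.(a.(X + X + X))\{a,b,c}) + (rec X. a.d.(a.(X + X + X))\{a,b,c}) + (rec X. a.d.(a.(X + X + X))\{a,b,c})))\{a,b,c} ⊢ ∅
LTS(Q): 3 reachable states
  n0 = rec X. a.d.(a.(X + X))\{a,b,c} ⊢ ··a··> n1
  n1 = d.(a.((rec X. a.d.(a.(X + X))\{a,b,c}) + (rec X. a.d.(a.(X + X))\{a,b,c})))\{a,b,c} ⊢ ··d··> n2
  n2 = (a.((rec X. a.d.(a.(X + X))\{a,b,c}) + (rec X. a.d.(a.(X + X))\{a,b,c})))\{a,b,c} ⊢ ∅
Partition-refinement fixed point:
  B0 = {m0, n0}
  B1 = {m1, n1}
  B2 = {m2, n2}
m0 ∈ B0, n0 ∈ B0 → same block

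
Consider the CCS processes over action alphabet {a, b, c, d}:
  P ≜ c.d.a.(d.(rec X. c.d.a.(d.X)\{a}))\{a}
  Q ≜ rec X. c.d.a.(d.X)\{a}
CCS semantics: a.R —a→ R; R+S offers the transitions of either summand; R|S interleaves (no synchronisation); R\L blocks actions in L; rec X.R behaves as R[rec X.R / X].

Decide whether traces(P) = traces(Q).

P's transition system — 7 states:
  p0 = c.d.a.(d.(rec X. c.d.a.(d.X)\{a}))\{a} | =c=> p1
  p1 = d.a.(d.(rec X. c.d.a.(d.X)\{a}))\{a} | =d=> p2
  p2 = a.(d.(rec X. c.d.a.(d.X)\{a}))\{a} | =a=> p3
  p3 = (d.(rec X. c.d.a.(d.X)\{a}))\{a} | =d=> p4
  p4 = (rec X. c.d.a.(d.X)\{a})\{a} | =c=> p5
  p5 = (d.a.(d.(rec X. c.d.a.(d.X)\{a}))\{a})\{a} | =d=> p6
  p6 = (a.(d.(rec X. c.d.a.(d.X)\{a}))\{a})\{a} | (no moves)
Q's transition system — 7 states:
  q0 = rec X. c.d.a.(d.X)\{a} | =c=> q1
  q1 = d.a.(d.(rec X. c.d.a.(d.X)\{a}))\{a} | =d=> q2
  q2 = a.(d.(rec X. c.d.a.(d.X)\{a}))\{a} | =a=> q3
  q3 = (d.(rec X. c.d.a.(d.X)\{a}))\{a} | =d=> q4
  q4 = (rec X. c.d.a.(d.X)\{a})\{a} | =c=> q5
  q5 = (d.a.(d.(rec X. c.d.a.(d.X)\{a}))\{a})\{a} | =d=> q6
  q6 = (a.(d.(rec X. c.d.a.(d.X)\{a}))\{a})\{a} | (no moves)
Bisimilarity quotient blocks:
  B0 = {p0, q0}
  B1 = {p1, q1}
  B2 = {p2, q2}
  B3 = {p3, q3}
  B4 = {p4, q4}
  B5 = {p5, q5}
  B6 = {p6, q6}
p0 ∈ B0, q0 ∈ B0 → same block
Bisimilar ⇒ trace-equivalent.

YES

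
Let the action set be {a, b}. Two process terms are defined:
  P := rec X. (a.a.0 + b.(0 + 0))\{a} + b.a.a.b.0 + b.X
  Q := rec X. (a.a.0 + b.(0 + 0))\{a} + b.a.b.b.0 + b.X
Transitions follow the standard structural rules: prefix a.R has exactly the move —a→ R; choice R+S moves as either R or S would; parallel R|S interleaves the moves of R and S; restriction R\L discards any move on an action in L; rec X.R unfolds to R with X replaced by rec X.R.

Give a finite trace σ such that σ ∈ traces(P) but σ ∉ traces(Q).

baa

LTS(P): 6 reachable states
  m0 = rec X. (a.a.0 + b.(0 + 0))\{a} + b.a.a.b.0 + b.X → --b--▸ m0, --b--▸ m1, --b--▸ m2
  m1 = (0 + 0)\{a} → deadlocked
  m2 = a.a.b.0 → --a--▸ m3
  m3 = a.b.0 → --a--▸ m4
  m4 = b.0 → --b--▸ m5
  m5 = 0 → deadlocked
LTS(Q): 6 reachable states
  n0 = rec X. (a.a.0 + b.(0 + 0))\{a} + b.a.b.b.0 + b.X → --b--▸ n0, --b--▸ n1, --b--▸ n2
  n1 = (0 + 0)\{a} → deadlocked
  n2 = a.b.b.0 → --a--▸ n3
  n3 = b.b.0 → --b--▸ n4
  n4 = b.0 → --b--▸ n5
  n5 = 0 → deadlocked
Trace ⟨baa⟩ through P, begin at {m0}:
  [1] b ⇒ {m0, m1, m2}
  [2] a ⇒ {m3}
  [3] a ⇒ {m4}
  — P admits the full trace.
Trace ⟨baa⟩ through Q, begin at {n0}:
  [1] b ⇒ {n0, n1, n2}
  [2] a ⇒ {n3}
  [3] a ⇒ ∅ (Q stuck)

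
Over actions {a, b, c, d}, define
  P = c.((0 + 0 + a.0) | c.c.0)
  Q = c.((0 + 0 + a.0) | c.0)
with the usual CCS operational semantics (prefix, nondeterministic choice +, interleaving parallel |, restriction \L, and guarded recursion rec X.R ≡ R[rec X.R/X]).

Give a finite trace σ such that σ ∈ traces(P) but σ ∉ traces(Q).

Reachable graph of P (7 states):
  p0 = c.((0 + 0 + a.0) | c.c.0) ⊢ =c=> p1
  p1 = (0 + 0 + a.0) | c.c.0 ⊢ =a=> p2, =c=> p3
  p2 = 0 | c.c.0 ⊢ =c=> p4
  p3 = (0 + 0 + a.0) | c.0 ⊢ =a=> p4, =c=> p5
  p4 = 0 | c.0 ⊢ =c=> p6
  p5 = (0 + 0 + a.0) | 0 ⊢ =a=> p6
  p6 = 0 | 0 ⊢ deadlocked
Reachable graph of Q (5 states):
  q0 = c.((0 + 0 + a.0) | c.0) ⊢ =c=> q1
  q1 = (0 + 0 + a.0) | c.0 ⊢ =a=> q2, =c=> q3
  q2 = 0 | c.0 ⊢ =c=> q4
  q3 = (0 + 0 + a.0) | 0 ⊢ =a=> q4
  q4 = 0 | 0 ⊢ deadlocked
Trace ⟨ccc⟩ through P, begin at {p0}:
  step 1 (c): {p1}
  step 2 (c): {p3}
  step 3 (c): {p5}
  P completes σ.
Trace ⟨ccc⟩ through Q, begin at {q0}:
  step 1 (c): {q1}
  step 2 (c): {q3}
  step 3 (c): ∅  — Q cannot continue

ccc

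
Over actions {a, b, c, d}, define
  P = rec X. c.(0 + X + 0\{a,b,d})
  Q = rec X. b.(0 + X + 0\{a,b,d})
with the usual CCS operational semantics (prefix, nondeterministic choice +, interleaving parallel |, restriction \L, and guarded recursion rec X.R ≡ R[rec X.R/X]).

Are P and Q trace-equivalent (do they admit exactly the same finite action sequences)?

traces(P) ≠ traces(Q) — witness ⟨c⟩

P's transition system — 2 states:
  m0 = rec X. c.(0 + X + 0\{a,b,d}) → =c=> m1
  m1 = 0 + (rec X. c.(0 + X + 0\{a,b,d})) + 0\{a,b,d} → =c=> m1
Q's transition system — 2 states:
  n0 = rec X. b.(0 + X + 0\{a,b,d}) → =b=> n1
  n1 = 0 + (rec X. b.(0 + X + 0\{a,b,d})) + 0\{a,b,d} → =b=> n1
Executing c from P (initial set {m0}):
  step 1 (c): {m1}
  — P admits the full trace.
Executing c from Q (initial set {n0}):
  step 1 (c): ∅  — Q cannot continue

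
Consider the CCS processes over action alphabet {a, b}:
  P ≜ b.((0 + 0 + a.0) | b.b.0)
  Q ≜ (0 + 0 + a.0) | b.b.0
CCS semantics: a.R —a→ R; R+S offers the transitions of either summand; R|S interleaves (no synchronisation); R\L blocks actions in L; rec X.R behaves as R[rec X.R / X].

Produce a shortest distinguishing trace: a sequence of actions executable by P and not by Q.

bbb

Reachable graph of P (7 states):
  p0 = b.((0 + 0 + a.0) | b.b.0) :: =b=> p1
  p1 = (0 + 0 + a.0) | b.b.0 :: =a=> p2, =b=> p3
  p2 = 0 | b.b.0 :: =b=> p4
  p3 = (0 + 0 + a.0) | b.0 :: =a=> p4, =b=> p5
  p4 = 0 | b.0 :: =b=> p6
  p5 = (0 + 0 + a.0) | 0 :: =a=> p6
  p6 = 0 | 0 :: ∅
Reachable graph of Q (6 states):
  q0 = (0 + 0 + a.0) | b.b.0 :: =a=> q1, =b=> q2
  q1 = 0 | b.b.0 :: =b=> q3
  q2 = (0 + 0 + a.0) | b.0 :: =a=> q3, =b=> q4
  q3 = 0 | b.0 :: =b=> q5
  q4 = (0 + 0 + a.0) | 0 :: =a=> q5
  q5 = 0 | 0 :: ∅
Trace ⟨bbb⟩ through P, begin at {p0}:
  step 1 (b): {p1}
  step 2 (b): {p3}
  step 3 (b): {p5}
  — P admits the full trace.
Trace ⟨bbb⟩ through Q, begin at {q0}:
  step 1 (b): {q2}
  step 2 (b): {q4}
  step 3 (b): ∅ (Q stuck)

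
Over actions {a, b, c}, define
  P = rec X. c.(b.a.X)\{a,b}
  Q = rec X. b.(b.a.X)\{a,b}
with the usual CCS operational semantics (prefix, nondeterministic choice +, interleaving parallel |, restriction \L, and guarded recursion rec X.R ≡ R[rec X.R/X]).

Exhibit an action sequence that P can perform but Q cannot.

P's transition system — 2 states:
  p0 = rec X. c.(b.a.X)\{a,b} ⊢ ··c··> p1
  p1 = (b.a.(rec X. c.(b.a.X)\{a,b}))\{a,b} ⊢ ∅
Q's transition system — 2 states:
  q0 = rec X. b.(b.a.X)\{a,b} ⊢ ··b··> q1
  q1 = (b.a.(rec X. b.(b.a.X)\{a,b}))\{a,b} ⊢ ∅
Executing c from P (initial set {p0}):
  after c @ step 1: {p1}
  ✓ P
Executing c from Q (initial set {q0}):
  after c @ step 1: no successor for Q

c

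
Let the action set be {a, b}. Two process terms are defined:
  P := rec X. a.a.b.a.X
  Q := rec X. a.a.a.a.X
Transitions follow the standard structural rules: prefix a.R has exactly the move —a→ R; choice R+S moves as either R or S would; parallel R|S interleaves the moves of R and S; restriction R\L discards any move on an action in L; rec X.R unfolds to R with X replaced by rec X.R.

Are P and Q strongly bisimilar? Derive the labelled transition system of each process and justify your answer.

LTS(P): 4 reachable states
  s0 = rec X. a.a.b.a.X has moves ··a··> s1
  s1 = a.b.a.(rec X. a.a.b.a.X) has moves ··a··> s2
  s2 = b.a.(rec X. a.a.b.a.X) has moves ··b··> s3
  s3 = a.(rec X. a.a.b.a.X) has moves ··a··> s0
LTS(Q): 4 reachable states
  t0 = rec X. a.a.a.a.X has moves ··a··> t1
  t1 = a.a.a.(rec X. a.a.a.a.X) has moves ··a··> t2
  t2 = a.a.(rec X. a.a.a.a.X) has moves ··a··> t3
  t3 = a.(rec X. a.a.a.a.X) has moves ··a··> t0
Partition-refinement fixed point:
  B0 = {s0}
  B1 = {s1}
  B2 = {s2}
  B3 = {s3}
  B4 = {t0, t1, t2, t3}
s0 ∈ B0, t0 ∈ B4 → different blocks

NO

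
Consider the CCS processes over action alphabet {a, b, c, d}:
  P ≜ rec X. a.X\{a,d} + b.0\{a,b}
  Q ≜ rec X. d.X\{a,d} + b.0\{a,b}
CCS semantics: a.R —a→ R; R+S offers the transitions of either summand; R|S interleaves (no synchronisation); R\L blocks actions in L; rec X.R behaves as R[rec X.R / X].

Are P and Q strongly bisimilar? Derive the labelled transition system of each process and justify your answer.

P's transition system — 4 states:
  u0 = rec X. a.X\{a,d} + b.0\{a,b} ⊢ -a-> u1, -b-> u2
  u1 = (rec X. a.X\{a,d} + b.0\{a,b})\{a,d} ⊢ -b-> u3
  u2 = 0\{a,b} ⊢ ∅
  u3 = 0\{a,b}\{a,d} ⊢ ∅
Q's transition system — 4 states:
  v0 = rec X. d.X\{a,d} + b.0\{a,b} ⊢ -b-> v1, -d-> v2
  v1 = 0\{a,b} ⊢ ∅
  v2 = (rec X. d.X\{a,d} + b.0\{a,b})\{a,d} ⊢ -b-> v3
  v3 = 0\{a,b}\{a,d} ⊢ ∅
Bisimilarity quotient blocks:
  B0 = {u0}
  B1 = {u1, v2}
  B2 = {u2, u3, v1, v3}
  B3 = {v0}
u0 ∈ B0, v0 ∈ B3 → different blocks

NO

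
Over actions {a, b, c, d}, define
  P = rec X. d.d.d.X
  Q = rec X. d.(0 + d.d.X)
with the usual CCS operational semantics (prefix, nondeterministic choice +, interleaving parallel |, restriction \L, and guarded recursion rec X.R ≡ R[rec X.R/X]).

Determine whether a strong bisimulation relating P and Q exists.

P ~ Q

Reachable graph of P (3 states):
  s0 = rec X. d.d.d.X has moves —d→ s1
  s1 = d.d.(rec X. d.d.d.X) has moves —d→ s2
  s2 = d.(rec X. d.d.d.X) has moves —d→ s0
Reachable graph of Q (3 states):
  t0 = rec X. d.(0 + d.d.X) has moves —d→ t1
  t1 = 0 + d.d.(rec X. d.(0 + d.d.X)) has moves —d→ t2
  t2 = d.(rec X. d.(0 + d.d.X)) has moves —d→ t0
Bisimilarity quotient blocks:
  B0 = {s0, s1, s2, t0, t1, t2}
s0 ∈ B0, t0 ∈ B0 → same block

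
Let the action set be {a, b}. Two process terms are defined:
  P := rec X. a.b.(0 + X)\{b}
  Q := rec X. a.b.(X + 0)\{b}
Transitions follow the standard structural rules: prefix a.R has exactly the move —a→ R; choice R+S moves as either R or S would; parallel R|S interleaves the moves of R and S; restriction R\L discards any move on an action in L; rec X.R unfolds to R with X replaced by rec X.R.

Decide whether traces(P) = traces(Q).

Reachable graph of P (4 states):
  s0 = rec X. a.b.(0 + X)\{b} → --a--▸ s1
  s1 = b.(0 + (rec X. a.b.(0 + X)\{b}))\{b} → --b--▸ s2
  s2 = (0 + (rec X. a.b.(0 + X)\{b}))\{b} → --a--▸ s3
  s3 = (b.(0 + (rec X. a.b.(0 + X)\{b}))\{b})\{b} → (no moves)
Reachable graph of Q (4 states):
  t0 = rec X. a.b.(X + 0)\{b} → --a--▸ t1
  t1 = b.((rec X. a.b.(X + 0)\{b}) + 0)\{b} → --b--▸ t2
  t2 = ((rec X. a.b.(X + 0)\{b}) + 0)\{b} → --a--▸ t3
  t3 = (b.((rec X. a.b.(X + 0)\{b}) + 0)\{b})\{b} → (no moves)
Partition-refinement fixed point:
  B0 = {s0, t0}
  B1 = {s1, t1}
  B2 = {s2, t2}
  B3 = {s3, t3}
s0 ∈ B0, t0 ∈ B0 → same block
Bisimilar ⇒ trace-equivalent.

trace-equivalent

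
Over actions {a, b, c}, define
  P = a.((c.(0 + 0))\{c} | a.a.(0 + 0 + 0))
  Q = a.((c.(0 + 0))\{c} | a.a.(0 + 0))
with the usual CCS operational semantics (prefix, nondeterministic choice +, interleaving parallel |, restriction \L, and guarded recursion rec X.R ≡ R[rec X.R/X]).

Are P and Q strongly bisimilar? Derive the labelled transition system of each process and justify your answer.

bisimilar

Reachable graph of P (4 states):
  m0 = a.((c.(0 + 0))\{c} | a.a.(0 + 0 + 0)) → —a→ m1
  m1 = (c.(0 + 0))\{c} | a.a.(0 + 0 + 0) → —a→ m2
  m2 = (c.(0 + 0))\{c} | a.(0 + 0 + 0) → —a→ m3
  m3 = (c.(0 + 0))\{c} | (0 + 0 + 0) → ∅
Reachable graph of Q (4 states):
  n0 = a.((c.(0 + 0))\{c} | a.a.(0 + 0)) → —a→ n1
  n1 = (c.(0 + 0))\{c} | a.a.(0 + 0) → —a→ n2
  n2 = (c.(0 + 0))\{c} | a.(0 + 0) → —a→ n3
  n3 = (c.(0 + 0))\{c} | (0 + 0) → ∅
Bisimilarity quotient blocks:
  B0 = {m0, n0}
  B1 = {m1, n1}
  B2 = {m2, n2}
  B3 = {m3, n3}
m0 ∈ B0, n0 ∈ B0 → same block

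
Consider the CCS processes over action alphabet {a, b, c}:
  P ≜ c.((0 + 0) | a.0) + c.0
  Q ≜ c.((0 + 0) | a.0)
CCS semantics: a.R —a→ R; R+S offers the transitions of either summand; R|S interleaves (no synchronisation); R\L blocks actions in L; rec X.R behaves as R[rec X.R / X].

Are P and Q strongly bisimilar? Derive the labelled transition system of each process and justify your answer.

Reachable graph of P (4 states):
  s0 = c.((0 + 0) | a.0) + c.0 | =c=> s1, =c=> s2
  s1 = (0 + 0) | a.0 | =a=> s3
  s2 = 0 | ∅
  s3 = (0 + 0) | 0 | ∅
Reachable graph of Q (3 states):
  t0 = c.((0 + 0) | a.0) | =c=> t1
  t1 = (0 + 0) | a.0 | =a=> t2
  t2 = (0 + 0) | 0 | ∅
Bisimilarity quotient blocks:
  B0 = {s0}
  B1 = {s1, t1}
  B2 = {s2, s3, t2}
  B3 = {t0}
s0 ∈ B0, t0 ∈ B3 → different blocks

NO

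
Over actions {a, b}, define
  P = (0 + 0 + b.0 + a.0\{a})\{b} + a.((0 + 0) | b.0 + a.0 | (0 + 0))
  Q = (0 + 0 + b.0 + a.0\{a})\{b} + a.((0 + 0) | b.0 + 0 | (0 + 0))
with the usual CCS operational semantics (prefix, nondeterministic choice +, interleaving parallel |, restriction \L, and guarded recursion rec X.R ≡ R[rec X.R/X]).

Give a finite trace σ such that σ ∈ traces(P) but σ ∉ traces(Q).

aa

LTS(P): 5 reachable states
  m0 = (0 + 0 + b.0 + a.0\{a})\{b} + a.((0 + 0) | b.0 + a.0 | (0 + 0)) has moves --a--▸ m1, --a--▸ m2
  m1 = (0 + 0) | b.0 + a.0 | (0 + 0) has moves --a--▸ m3, --b--▸ m4
  m2 = 0\{a}\{b} has moves stopped
  m3 = 0 | (0 + 0) has moves stopped
  m4 = (0 + 0) | 0 has moves stopped
LTS(Q): 4 reachable states
  n0 = (0 + 0 + b.0 + a.0\{a})\{b} + a.((0 + 0) | b.0 + 0 | (0 + 0)) has moves --a--▸ n1, --a--▸ n2
  n1 = (0 + 0) | b.0 + 0 | (0 + 0) has moves --b--▸ n3
  n2 = 0\{a}\{b} has moves stopped
  n3 = (0 + 0) | 0 has moves stopped
Executing aa from P (initial set {m0}):
  step 1 (a): {m1, m2}
  step 2 (a): {m3}
  — P admits the full trace.
Executing aa from Q (initial set {n0}):
  step 1 (a): {n1, n2}
  step 2 (a): ∅  — Q cannot continue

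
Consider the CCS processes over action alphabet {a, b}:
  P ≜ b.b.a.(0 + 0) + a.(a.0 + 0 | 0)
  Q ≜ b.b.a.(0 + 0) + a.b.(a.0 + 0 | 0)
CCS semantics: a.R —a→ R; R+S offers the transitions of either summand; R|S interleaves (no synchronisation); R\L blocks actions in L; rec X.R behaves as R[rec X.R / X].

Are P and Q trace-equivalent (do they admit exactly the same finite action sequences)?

P's transition system — 6 states:
  s0 = b.b.a.(0 + 0) + a.(a.0 + 0 | 0) ⊢ ··a··> s1, ··b··> s2
  s1 = a.0 + 0 | 0 ⊢ ··a··> s3
  s2 = b.a.(0 + 0) ⊢ ··b··> s4
  s3 = 0 ⊢ ∅
  s4 = a.(0 + 0) ⊢ ··a··> s5
  s5 = 0 + 0 ⊢ ∅
Q's transition system — 7 states:
  t0 = b.b.a.(0 + 0) + a.b.(a.0 + 0 | 0) ⊢ ··a··> t1, ··b··> t2
  t1 = b.(a.0 + 0 | 0) ⊢ ··b··> t3
  t2 = b.a.(0 + 0) ⊢ ··b··> t4
  t3 = a.0 + 0 | 0 ⊢ ··a··> t5
  t4 = a.(0 + 0) ⊢ ··a··> t6
  t5 = 0 ⊢ ∅
  t6 = 0 + 0 ⊢ ∅
Trace ⟨aa⟩ through P, begin at {s0}:
  step 1 (a): {s1}
  step 2 (a): {s3}
  — P admits the full trace.
Trace ⟨aa⟩ through Q, begin at {t0}:
  step 1 (a): {t1}
  step 2 (a): ∅  — Q cannot continue

traces(P) ≠ traces(Q) — witness ⟨aa⟩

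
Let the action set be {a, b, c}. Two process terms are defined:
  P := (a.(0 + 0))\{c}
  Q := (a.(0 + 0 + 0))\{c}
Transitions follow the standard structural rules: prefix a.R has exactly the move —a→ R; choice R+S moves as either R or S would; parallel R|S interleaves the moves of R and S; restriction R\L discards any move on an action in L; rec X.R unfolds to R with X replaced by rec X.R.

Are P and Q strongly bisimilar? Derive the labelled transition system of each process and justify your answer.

Reachable graph of P (2 states):
  s0 = (a.(0 + 0))\{c} | ··a··> s1
  s1 = (0 + 0)\{c} | (no moves)
Reachable graph of Q (2 states):
  t0 = (a.(0 + 0 + 0))\{c} | ··a··> t1
  t1 = (0 + 0 + 0)\{c} | (no moves)
Partition-refinement fixed point:
  B0 = {s0, t0}
  B1 = {s1, t1}
s0 ∈ B0, t0 ∈ B0 → same block

P ~ Q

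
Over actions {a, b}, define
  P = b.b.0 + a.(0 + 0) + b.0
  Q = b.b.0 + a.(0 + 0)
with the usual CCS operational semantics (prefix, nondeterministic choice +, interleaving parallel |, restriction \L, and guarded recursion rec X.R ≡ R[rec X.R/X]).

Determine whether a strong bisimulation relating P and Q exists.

P's transition system — 4 states:
  u0 = b.b.0 + a.(0 + 0) + b.0 has moves =a=> u1, =b=> u2, =b=> u3
  u1 = 0 + 0 has moves ·
  u2 = 0 has moves ·
  u3 = b.0 has moves =b=> u2
Q's transition system — 4 states:
  v0 = b.b.0 + a.(0 + 0) has moves =a=> v1, =b=> v2
  v1 = 0 + 0 has moves ·
  v2 = b.0 has moves =b=> v3
  v3 = 0 has moves ·
Partition-refinement fixed point:
  B0 = {u0}
  B1 = {u1, u2, v1, v3}
  B2 = {u3, v2}
  B3 = {v0}
u0 ∈ B0, v0 ∈ B3 → different blocks

not bisimilar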